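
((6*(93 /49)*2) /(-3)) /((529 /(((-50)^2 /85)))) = -186000 /440657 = -0.42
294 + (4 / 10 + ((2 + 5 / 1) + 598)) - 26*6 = 3717 / 5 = 743.40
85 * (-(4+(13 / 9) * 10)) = -14110 / 9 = -1567.78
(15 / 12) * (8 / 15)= 2 / 3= 0.67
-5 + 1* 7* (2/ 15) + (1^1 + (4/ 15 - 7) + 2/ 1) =-39/ 5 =-7.80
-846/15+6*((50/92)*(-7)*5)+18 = -17541/115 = -152.53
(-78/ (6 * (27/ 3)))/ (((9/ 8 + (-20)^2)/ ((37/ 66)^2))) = -35594/ 31451409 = -0.00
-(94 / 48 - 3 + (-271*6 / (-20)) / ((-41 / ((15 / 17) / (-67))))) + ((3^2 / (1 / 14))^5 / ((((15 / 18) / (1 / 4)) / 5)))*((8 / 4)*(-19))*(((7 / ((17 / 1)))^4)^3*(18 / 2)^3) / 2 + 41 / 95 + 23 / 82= -57199877731174557891080142050627 / 3649056291327949904760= -15675252219.90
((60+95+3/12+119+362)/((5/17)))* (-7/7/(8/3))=-25959/32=-811.22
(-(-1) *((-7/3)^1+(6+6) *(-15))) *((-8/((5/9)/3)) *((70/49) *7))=78768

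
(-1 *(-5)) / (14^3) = 5 / 2744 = 0.00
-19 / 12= -1.58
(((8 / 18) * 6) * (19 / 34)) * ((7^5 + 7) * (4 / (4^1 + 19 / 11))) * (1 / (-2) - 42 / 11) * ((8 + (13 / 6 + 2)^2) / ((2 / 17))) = -3958411930 / 243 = -16289761.03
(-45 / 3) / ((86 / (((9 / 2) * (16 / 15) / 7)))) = -36 / 301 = -0.12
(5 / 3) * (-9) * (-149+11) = 2070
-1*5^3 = -125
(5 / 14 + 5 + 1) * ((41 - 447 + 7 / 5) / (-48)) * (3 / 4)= 25721 / 640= 40.19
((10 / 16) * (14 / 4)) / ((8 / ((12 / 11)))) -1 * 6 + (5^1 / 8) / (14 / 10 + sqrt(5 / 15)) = -110877 / 21472 -125 * sqrt(3) / 976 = -5.39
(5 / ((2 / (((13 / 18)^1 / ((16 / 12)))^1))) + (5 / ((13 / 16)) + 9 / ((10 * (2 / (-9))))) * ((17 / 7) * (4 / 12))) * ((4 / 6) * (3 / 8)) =22257 / 29120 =0.76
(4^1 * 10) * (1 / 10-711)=-28436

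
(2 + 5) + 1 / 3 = 22 / 3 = 7.33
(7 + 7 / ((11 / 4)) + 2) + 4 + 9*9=1062 / 11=96.55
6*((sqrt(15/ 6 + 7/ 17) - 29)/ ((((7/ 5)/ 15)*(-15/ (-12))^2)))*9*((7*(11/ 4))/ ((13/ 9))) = -1860408/ 13 + 96228*sqrt(374)/ 221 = -134687.67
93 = 93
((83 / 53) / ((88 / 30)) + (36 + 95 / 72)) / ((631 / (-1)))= -1588931 / 26486856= -0.06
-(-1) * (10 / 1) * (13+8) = 210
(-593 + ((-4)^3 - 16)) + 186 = -487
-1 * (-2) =2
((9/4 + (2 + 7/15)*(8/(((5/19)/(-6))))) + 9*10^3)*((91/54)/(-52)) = -5986631/21600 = -277.16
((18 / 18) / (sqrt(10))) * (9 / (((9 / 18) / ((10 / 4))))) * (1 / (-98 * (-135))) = sqrt(10) / 2940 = 0.00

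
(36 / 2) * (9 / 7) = 162 / 7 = 23.14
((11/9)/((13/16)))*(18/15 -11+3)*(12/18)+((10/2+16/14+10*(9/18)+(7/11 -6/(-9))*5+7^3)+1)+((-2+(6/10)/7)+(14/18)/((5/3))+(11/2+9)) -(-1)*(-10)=19345441/54054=357.89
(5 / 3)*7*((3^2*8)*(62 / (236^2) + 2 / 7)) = 838695 / 3481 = 240.94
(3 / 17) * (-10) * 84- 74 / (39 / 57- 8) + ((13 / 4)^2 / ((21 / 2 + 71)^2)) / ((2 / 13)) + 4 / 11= -761029115091 / 5524864136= -137.75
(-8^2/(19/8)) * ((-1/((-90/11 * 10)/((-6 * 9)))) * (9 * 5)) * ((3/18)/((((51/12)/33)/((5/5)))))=1035.73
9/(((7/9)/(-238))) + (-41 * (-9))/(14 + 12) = -71235/26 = -2739.81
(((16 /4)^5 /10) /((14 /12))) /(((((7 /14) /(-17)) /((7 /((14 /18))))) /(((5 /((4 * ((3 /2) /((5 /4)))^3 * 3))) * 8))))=-1088000 /21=-51809.52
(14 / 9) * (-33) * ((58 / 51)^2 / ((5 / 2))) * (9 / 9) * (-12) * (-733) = -3037880384 / 13005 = -233593.26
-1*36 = -36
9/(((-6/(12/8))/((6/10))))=-1.35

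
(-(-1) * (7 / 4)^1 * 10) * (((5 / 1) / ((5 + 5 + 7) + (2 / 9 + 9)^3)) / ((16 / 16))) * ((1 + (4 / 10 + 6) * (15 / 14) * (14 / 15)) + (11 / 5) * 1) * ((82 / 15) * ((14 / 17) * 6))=28.31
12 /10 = 6 /5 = 1.20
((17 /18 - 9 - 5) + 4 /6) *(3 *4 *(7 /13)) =-3122 /39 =-80.05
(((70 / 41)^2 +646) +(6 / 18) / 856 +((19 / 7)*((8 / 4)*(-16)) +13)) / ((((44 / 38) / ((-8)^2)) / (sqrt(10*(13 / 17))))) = 1320645175732*sqrt(2210) / 706337709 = 87896.16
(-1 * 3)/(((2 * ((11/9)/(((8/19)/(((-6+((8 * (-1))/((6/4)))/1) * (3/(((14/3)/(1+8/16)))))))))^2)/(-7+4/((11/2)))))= 1298304/138861899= 0.01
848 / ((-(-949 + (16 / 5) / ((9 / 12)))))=0.90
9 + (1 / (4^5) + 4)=13313 / 1024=13.00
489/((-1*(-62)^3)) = 489/238328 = 0.00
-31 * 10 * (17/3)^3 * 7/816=-313565/648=-483.90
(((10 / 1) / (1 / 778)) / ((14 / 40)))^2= 24211360000 / 49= 494109387.76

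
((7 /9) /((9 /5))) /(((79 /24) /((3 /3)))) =0.13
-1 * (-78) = 78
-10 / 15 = -2 / 3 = -0.67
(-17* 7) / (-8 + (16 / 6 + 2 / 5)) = 1785 / 74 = 24.12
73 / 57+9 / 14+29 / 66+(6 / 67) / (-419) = 97039583 / 41070799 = 2.36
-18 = -18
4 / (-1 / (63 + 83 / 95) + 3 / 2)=24272 / 9007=2.69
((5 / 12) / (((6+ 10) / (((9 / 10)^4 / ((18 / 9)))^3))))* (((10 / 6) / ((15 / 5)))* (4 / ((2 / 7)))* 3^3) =1977006755367 / 10240000000000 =0.19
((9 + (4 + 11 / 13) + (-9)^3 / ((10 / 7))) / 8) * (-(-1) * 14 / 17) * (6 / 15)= -451773 / 22100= -20.44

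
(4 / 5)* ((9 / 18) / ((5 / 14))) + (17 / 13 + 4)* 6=10714 / 325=32.97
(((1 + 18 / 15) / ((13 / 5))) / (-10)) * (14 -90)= 418 / 65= 6.43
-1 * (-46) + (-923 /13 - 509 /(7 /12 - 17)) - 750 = -146567 /197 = -743.99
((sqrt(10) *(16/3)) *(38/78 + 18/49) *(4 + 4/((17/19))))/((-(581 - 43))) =-209024 *sqrt(10)/2913001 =-0.23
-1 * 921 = -921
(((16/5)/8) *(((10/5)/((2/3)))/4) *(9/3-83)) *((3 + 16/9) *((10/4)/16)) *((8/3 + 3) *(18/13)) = -3655/26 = -140.58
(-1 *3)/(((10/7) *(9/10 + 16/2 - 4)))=-3/7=-0.43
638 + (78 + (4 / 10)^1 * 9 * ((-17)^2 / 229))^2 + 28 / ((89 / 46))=871125336566 / 116681225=7465.86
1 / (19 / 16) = 16 / 19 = 0.84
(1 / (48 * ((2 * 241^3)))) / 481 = 1 / 646349529696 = 0.00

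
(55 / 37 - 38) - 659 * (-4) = 96181 / 37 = 2599.49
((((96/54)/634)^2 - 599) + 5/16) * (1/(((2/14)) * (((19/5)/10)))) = -13644629877725/1237220568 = -11028.45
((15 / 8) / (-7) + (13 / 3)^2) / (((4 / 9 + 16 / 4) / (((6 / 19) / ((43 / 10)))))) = 1473 / 4816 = 0.31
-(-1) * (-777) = -777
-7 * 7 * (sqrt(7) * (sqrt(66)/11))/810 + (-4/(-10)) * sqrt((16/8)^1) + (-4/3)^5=-1024/243-49 * sqrt(462)/8910 + 2 * sqrt(2)/5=-3.77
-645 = -645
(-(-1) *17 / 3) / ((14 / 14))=17 / 3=5.67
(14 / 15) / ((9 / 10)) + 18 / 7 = 682 / 189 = 3.61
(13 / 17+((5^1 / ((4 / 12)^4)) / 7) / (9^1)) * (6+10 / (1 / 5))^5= 67346628608 / 17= 3961566388.71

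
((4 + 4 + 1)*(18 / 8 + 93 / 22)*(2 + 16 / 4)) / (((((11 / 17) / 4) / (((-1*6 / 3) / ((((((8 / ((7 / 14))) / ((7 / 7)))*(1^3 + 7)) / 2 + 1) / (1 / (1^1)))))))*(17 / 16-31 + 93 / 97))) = 162419904 / 70745675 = 2.30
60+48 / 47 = 2868 / 47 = 61.02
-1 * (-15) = 15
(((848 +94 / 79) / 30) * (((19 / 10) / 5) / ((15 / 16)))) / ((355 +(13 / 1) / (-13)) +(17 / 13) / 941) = 364739128 / 11253599375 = 0.03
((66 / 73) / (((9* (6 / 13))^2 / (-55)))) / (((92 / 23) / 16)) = -11.53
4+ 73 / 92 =4.79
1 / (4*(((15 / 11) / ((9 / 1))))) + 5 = 133 / 20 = 6.65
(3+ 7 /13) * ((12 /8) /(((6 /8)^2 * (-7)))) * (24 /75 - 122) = 28704 /175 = 164.02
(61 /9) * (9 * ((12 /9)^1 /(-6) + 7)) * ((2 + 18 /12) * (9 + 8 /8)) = 130235 /9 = 14470.56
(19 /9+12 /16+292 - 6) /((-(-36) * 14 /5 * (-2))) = -51995 /36288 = -1.43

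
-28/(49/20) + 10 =-10/7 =-1.43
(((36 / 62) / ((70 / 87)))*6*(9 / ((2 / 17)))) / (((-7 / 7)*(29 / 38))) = -470934 / 1085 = -434.04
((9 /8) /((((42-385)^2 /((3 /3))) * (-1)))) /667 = -9 /627775064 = -0.00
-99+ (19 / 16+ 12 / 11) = -17023 / 176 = -96.72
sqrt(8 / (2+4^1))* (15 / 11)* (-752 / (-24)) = 940* sqrt(3) / 33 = 49.34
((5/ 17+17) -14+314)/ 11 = 5394/ 187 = 28.84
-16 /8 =-2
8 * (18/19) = 144/19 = 7.58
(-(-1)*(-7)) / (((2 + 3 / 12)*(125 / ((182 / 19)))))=-5096 / 21375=-0.24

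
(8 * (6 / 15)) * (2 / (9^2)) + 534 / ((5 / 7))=747.68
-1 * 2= -2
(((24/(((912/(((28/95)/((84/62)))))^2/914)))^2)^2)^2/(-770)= -1383938215451140817197352119533663674079286081/180932285412374947541814168752622577166970637790210615700000000000000000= -0.00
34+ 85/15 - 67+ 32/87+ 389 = 10499/29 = 362.03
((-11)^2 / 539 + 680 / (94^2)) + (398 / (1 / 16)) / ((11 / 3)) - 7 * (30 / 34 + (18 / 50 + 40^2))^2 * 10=-7719698004519636501 / 43012267375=-179476658.07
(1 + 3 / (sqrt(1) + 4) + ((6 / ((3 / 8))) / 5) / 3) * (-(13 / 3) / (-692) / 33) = 26 / 51381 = 0.00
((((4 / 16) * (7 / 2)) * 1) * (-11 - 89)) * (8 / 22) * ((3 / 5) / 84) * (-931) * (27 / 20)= 25137 / 88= 285.65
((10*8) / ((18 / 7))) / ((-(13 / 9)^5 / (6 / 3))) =-3674160 / 371293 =-9.90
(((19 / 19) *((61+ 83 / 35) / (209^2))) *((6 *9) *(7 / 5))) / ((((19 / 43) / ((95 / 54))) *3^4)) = 95374 / 17690805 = 0.01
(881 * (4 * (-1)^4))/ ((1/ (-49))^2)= 8461124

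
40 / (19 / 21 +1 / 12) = 3360 / 83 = 40.48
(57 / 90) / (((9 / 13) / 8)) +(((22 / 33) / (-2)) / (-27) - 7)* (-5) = 17114 / 405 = 42.26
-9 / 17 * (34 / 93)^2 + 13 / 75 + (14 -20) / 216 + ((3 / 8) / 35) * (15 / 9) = 1121899 / 12108600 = 0.09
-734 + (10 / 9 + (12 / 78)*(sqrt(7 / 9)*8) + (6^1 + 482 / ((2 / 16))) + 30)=16*sqrt(7) / 39 + 28432 / 9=3160.20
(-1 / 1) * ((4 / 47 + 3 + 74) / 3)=-3623 / 141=-25.70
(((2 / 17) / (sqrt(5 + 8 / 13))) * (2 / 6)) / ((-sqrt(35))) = -2 * sqrt(33215) / 130305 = -0.00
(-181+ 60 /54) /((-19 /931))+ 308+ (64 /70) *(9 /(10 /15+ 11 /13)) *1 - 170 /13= 2202209729 /241605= 9114.92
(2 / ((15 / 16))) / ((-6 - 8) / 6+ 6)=32 / 55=0.58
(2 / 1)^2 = 4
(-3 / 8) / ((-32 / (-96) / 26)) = -29.25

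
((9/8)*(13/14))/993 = 39/37072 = 0.00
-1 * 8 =-8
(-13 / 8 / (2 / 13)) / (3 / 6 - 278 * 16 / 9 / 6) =0.13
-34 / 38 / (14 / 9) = -153 / 266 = -0.58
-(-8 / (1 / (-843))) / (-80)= 843 / 10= 84.30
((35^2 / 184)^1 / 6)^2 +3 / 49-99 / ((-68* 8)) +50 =52260631529 / 1015273728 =51.47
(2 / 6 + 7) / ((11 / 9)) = 6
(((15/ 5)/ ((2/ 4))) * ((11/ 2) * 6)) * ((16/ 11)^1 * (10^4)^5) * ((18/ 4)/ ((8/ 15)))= 243000000000000000000000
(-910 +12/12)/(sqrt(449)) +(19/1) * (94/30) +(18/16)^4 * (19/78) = 95724223/1597440 - 909 * sqrt(449)/449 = 17.03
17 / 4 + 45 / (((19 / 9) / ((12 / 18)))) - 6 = 947 / 76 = 12.46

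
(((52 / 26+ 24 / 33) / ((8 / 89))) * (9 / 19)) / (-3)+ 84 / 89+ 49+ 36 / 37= 46.13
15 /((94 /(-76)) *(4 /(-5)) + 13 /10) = 190 /29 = 6.55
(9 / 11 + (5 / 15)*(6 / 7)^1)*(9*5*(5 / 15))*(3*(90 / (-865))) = -5.17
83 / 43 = 1.93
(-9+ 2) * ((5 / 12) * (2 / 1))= -35 / 6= -5.83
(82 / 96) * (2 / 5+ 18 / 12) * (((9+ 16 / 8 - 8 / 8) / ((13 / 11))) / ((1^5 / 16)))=8569 / 39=219.72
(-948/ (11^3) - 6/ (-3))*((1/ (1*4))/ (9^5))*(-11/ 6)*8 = -0.00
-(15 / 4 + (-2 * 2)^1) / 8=1 / 32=0.03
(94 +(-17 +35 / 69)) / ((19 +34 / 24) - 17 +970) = 21392 / 268663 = 0.08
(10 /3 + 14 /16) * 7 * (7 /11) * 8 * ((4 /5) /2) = 9898 /165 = 59.99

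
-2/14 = -1/7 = -0.14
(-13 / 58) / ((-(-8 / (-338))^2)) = 371293 / 928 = 400.10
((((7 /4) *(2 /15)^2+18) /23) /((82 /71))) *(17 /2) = 4896799 /848700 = 5.77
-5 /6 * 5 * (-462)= 1925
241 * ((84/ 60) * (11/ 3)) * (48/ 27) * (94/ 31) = 27909728/ 4185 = 6668.99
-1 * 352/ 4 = -88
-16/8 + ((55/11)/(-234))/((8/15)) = -2.04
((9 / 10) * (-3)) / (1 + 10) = -27 / 110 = -0.25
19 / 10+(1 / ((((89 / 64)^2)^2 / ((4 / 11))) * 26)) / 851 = 1.90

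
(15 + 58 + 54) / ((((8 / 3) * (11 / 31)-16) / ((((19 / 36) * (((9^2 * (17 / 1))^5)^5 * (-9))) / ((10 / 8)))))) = 667403956465500888312533601289988483176287142747040011408178790366084426755197496313 / 7000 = 95343422352214412616076230000000000000000000000000000000000000000000000000000000.00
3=3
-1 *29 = -29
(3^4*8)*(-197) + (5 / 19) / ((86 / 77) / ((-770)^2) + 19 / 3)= -1051939108981506 / 8240423101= -127655.96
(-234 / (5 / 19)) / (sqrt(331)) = -4446* sqrt(331) / 1655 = -48.87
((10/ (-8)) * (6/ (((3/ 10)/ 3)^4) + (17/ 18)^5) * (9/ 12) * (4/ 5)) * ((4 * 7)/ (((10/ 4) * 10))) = -793628498999/ 15746400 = -50400.63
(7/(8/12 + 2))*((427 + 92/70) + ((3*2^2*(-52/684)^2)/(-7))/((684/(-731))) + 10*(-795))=-109695724547/5555790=-19744.40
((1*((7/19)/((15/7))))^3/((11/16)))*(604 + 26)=26353376/5658675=4.66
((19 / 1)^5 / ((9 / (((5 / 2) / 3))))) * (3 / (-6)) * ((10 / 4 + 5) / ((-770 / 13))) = 160946435 / 11088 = 14515.37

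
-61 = -61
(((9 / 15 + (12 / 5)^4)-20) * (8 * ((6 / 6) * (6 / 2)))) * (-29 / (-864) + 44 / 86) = 34883161 / 193500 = 180.27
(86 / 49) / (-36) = -43 / 882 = -0.05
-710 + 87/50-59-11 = -38913/50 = -778.26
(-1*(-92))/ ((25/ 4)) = 368/ 25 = 14.72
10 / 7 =1.43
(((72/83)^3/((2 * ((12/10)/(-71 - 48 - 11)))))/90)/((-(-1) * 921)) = -74880/175538609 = -0.00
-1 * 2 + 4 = 2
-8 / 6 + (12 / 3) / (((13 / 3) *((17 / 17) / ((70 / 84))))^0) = 8 / 3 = 2.67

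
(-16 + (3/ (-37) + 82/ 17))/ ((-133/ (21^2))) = 446103/ 11951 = 37.33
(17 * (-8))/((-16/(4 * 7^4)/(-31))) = -2530654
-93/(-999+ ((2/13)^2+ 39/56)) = 880152/9447721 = 0.09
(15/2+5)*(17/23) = 425/46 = 9.24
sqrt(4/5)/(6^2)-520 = -520 + sqrt(5)/90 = -519.98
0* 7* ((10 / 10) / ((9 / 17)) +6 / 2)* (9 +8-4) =0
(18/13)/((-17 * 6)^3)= -1/766428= -0.00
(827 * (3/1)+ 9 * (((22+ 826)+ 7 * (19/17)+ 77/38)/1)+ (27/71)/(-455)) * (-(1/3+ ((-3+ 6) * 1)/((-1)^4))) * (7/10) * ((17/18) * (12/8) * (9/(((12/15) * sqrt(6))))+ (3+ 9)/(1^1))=-425796986766/1490645-70966164461 * sqrt(6)/1122368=-440524.83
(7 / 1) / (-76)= -7 / 76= -0.09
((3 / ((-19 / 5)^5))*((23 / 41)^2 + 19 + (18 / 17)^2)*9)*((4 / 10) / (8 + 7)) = -0.02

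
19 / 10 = 1.90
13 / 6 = 2.17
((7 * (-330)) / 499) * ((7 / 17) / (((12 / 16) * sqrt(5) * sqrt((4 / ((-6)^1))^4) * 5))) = -9702 * sqrt(5) / 42415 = -0.51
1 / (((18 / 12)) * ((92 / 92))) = 2 / 3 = 0.67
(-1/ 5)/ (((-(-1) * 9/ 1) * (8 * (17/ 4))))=-1/ 1530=-0.00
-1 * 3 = -3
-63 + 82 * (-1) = -145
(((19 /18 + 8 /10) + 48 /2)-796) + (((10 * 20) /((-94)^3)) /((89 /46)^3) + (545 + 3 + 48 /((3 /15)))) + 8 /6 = 126402358927049 /6587279683830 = 19.19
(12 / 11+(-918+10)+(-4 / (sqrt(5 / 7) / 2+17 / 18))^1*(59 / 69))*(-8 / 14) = 746200816 / 1432739 - 25488*sqrt(35) / 130249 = 519.66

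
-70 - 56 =-126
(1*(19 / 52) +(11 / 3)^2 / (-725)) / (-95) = -0.00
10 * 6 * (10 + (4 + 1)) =900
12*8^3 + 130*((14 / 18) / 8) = 221639 / 36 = 6156.64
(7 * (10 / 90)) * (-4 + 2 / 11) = -98 / 33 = -2.97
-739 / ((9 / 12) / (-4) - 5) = 11824 / 83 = 142.46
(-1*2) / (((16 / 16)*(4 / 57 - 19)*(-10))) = -57 / 5395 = -0.01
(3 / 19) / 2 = 3 / 38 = 0.08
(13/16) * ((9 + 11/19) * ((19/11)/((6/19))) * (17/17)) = 22477/528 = 42.57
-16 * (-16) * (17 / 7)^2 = 73984 / 49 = 1509.88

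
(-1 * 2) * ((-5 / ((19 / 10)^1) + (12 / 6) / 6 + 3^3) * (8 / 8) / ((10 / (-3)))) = 1408 / 95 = 14.82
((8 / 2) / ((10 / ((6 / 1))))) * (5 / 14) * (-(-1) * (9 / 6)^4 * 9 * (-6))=-6561 / 28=-234.32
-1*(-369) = 369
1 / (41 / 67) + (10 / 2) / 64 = 4493 / 2624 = 1.71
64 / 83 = 0.77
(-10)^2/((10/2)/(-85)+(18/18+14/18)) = 58.17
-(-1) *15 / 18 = 5 / 6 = 0.83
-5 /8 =-0.62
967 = 967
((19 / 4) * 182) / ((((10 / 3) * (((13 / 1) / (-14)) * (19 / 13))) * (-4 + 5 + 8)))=-637 / 30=-21.23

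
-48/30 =-8/5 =-1.60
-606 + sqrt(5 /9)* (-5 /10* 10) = -606 - 5* sqrt(5) /3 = -609.73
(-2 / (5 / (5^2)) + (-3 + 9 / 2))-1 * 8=-16.50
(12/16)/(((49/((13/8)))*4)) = 39/6272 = 0.01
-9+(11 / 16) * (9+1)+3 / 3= -9 / 8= -1.12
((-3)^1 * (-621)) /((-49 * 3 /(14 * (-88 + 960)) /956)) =-1035370944 /7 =-147910134.86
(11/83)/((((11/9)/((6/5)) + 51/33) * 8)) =3267/505636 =0.01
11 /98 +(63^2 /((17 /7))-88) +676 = 3702529 /1666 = 2222.41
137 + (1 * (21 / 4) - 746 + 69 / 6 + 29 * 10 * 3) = 1111 / 4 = 277.75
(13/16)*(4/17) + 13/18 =559/612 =0.91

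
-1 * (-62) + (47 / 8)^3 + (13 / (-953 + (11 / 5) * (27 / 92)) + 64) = 73741640045 / 224298496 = 328.77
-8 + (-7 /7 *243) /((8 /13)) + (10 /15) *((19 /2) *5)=-8909 /24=-371.21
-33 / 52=-0.63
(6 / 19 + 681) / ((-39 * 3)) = -4315 / 741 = -5.82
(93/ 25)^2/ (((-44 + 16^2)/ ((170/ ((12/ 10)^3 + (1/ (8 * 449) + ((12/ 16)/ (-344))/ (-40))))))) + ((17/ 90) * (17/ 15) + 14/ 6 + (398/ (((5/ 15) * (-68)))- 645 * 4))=-98886095947614788/ 38200743443925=-2588.59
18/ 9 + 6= 8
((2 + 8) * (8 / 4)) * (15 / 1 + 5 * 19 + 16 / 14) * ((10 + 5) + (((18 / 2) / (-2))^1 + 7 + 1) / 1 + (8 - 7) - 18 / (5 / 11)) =-312756 / 7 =-44679.43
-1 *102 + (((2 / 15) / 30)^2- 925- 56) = -54826874 / 50625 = -1083.00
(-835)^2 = 697225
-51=-51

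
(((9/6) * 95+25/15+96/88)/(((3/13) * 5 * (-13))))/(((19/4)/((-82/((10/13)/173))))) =1768015366/47025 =37597.35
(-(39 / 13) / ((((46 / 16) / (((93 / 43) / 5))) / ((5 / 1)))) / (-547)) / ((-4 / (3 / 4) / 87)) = -72819 / 1081966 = -0.07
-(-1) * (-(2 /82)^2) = -1 /1681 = -0.00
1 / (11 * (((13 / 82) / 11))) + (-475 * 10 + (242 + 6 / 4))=-4500.19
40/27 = 1.48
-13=-13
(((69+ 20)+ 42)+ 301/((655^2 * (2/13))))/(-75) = -112408463/64353750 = -1.75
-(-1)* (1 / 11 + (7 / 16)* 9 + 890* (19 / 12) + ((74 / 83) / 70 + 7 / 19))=41195795629 / 29142960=1413.58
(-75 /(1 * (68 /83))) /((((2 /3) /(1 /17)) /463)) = -8646525 /2312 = -3739.85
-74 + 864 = 790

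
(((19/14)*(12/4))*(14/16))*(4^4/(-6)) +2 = -150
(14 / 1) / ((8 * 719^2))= 7 / 2067844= 0.00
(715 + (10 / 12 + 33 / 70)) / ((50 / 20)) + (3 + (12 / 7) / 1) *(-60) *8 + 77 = -997151 / 525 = -1899.34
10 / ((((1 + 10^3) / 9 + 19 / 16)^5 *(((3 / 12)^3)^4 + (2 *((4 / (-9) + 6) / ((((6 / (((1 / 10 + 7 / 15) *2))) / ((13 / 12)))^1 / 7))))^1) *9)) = 280476268308914503680 / 72107768125531668146078477454961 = 0.00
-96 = -96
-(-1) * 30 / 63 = 10 / 21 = 0.48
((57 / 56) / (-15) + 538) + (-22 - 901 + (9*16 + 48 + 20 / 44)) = -192.61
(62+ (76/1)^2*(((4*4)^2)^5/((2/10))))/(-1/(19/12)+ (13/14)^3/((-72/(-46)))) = -59598760030526600356032/225319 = -264508363833172525.87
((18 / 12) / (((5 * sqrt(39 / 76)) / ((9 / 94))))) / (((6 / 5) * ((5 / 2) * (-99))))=-sqrt(741) / 201630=-0.00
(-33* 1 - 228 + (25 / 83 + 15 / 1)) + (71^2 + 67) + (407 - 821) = 369209 / 83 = 4448.30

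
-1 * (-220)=220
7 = 7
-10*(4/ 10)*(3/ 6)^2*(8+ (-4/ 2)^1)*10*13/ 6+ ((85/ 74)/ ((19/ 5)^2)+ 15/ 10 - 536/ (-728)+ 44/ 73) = -11276007101/ 88730551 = -127.08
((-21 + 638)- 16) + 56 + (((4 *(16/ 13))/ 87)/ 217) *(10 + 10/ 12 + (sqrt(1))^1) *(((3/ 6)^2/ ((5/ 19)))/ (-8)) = 2418681736/ 3681405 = 657.00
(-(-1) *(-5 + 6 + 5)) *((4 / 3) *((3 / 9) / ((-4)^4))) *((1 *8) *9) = 3 / 4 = 0.75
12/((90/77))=154/15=10.27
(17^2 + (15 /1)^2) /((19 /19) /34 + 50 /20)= 203.21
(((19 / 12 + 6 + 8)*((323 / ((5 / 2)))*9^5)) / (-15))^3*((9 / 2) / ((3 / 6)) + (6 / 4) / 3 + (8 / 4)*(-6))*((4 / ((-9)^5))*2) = -1053974133672455885769 / 6250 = -168635861387592941.72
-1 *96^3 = -884736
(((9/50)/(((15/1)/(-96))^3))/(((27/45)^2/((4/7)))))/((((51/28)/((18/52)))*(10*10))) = -98304/690625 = -0.14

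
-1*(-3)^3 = 27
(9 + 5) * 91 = 1274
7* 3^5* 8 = 13608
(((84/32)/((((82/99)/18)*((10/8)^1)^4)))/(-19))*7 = -4191264/486875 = -8.61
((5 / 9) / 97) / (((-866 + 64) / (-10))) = 25 / 350073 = 0.00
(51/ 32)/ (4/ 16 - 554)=-51/ 17720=-0.00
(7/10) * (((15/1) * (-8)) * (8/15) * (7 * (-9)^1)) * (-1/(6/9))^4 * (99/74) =3536379/185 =19115.56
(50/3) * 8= 400/3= 133.33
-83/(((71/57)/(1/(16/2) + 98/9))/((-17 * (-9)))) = -63778611/568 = -112286.29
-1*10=-10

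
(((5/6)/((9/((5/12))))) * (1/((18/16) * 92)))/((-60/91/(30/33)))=-2275/4426488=-0.00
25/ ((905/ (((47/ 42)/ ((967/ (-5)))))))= -1175/ 7351134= -0.00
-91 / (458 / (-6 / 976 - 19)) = 844025 / 223504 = 3.78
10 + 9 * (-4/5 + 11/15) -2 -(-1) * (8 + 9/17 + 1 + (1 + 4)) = 1864/85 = 21.93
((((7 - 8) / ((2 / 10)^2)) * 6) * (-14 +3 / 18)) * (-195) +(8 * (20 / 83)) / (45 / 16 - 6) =-1712780185 / 4233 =-404625.60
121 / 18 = 6.72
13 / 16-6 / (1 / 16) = -1523 / 16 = -95.19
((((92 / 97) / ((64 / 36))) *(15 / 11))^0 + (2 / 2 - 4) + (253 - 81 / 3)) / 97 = 224 / 97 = 2.31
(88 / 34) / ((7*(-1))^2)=44 / 833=0.05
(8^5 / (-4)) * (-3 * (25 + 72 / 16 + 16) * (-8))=-8945664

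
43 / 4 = 10.75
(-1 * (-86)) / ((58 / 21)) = 903 / 29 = 31.14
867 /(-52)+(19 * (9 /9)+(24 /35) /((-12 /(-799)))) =87331 /1820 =47.98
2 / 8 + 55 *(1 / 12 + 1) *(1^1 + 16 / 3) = 6797 / 18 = 377.61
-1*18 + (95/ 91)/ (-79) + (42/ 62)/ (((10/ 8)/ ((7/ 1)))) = -15844903/ 1114295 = -14.22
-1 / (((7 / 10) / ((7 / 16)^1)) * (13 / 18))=-45 / 52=-0.87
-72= -72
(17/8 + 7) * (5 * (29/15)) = 2117/24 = 88.21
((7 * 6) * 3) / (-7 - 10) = -126 / 17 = -7.41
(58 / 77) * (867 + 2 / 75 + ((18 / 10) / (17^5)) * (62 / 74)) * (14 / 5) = 396276245054048 / 216705674625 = 1828.64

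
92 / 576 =23 / 144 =0.16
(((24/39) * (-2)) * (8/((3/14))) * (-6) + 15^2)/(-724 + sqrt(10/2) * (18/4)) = -18850064/27251887 - 117162 * sqrt(5)/27251887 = -0.70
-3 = -3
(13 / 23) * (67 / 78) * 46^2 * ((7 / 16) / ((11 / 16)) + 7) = 86296 / 11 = 7845.09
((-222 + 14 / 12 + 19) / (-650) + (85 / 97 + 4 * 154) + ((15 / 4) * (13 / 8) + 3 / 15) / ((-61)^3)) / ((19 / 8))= 423967380596011 / 1631471333700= 259.87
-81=-81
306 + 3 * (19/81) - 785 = -12914/27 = -478.30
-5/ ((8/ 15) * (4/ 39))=-2925/ 32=-91.41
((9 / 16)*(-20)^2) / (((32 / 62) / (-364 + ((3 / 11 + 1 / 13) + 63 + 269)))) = -13797.57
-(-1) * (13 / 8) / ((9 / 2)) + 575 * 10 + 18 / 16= 414107 / 72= 5751.49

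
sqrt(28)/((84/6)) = sqrt(7)/7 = 0.38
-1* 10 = -10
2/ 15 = 0.13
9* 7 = 63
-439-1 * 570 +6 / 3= -1007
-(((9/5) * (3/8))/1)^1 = -27/40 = -0.68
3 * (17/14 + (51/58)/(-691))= 510459/140273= 3.64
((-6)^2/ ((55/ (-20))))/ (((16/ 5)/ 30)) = -1350/ 11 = -122.73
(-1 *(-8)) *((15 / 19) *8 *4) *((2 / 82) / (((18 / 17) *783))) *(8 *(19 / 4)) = 21760 / 96309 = 0.23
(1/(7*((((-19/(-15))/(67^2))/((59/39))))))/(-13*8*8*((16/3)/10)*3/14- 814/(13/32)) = -6621275/18143936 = -0.36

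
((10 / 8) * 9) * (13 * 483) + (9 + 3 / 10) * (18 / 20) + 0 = 1766178 / 25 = 70647.12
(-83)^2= 6889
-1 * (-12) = 12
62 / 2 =31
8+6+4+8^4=4114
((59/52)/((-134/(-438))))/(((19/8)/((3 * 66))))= 5116716/16549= 309.19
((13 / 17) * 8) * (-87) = -9048 / 17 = -532.24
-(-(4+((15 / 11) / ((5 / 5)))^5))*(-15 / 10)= -4210737 / 322102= -13.07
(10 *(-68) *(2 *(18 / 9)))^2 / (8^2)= 115600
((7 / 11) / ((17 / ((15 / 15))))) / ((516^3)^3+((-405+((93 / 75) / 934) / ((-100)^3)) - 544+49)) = 23350000000 / 1617624686584076369312764357457142029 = 0.00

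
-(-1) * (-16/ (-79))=16/ 79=0.20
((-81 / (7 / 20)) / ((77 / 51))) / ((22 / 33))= -123930 / 539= -229.93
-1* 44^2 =-1936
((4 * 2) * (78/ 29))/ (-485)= -624/ 14065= -0.04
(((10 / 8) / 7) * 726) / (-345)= -121 / 322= -0.38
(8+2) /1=10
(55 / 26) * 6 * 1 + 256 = 3493 / 13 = 268.69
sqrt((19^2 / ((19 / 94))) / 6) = sqrt(2679) / 3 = 17.25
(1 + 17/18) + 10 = 215/18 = 11.94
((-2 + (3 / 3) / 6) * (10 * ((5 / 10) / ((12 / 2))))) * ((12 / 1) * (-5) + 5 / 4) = 12925 / 144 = 89.76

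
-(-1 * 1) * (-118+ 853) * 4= 2940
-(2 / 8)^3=-1 / 64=-0.02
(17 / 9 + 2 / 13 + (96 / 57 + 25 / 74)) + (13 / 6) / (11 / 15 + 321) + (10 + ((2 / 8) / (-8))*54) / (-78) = 69755539 / 17593056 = 3.96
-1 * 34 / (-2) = 17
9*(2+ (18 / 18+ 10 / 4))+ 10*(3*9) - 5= 314.50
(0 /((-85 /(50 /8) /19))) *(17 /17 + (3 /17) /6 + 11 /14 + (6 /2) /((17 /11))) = 0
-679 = -679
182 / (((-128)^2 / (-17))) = -0.19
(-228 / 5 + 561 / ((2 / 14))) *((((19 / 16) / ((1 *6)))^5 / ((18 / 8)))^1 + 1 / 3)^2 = 242116078471825254288109 / 560952536617829007360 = 431.62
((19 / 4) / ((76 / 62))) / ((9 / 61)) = 1891 / 72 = 26.26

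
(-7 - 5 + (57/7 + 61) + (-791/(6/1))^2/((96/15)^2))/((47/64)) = 655.61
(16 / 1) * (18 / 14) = 20.57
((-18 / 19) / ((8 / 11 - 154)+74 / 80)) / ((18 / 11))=4840 / 1273627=0.00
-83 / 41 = -2.02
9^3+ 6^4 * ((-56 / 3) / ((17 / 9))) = -205335 / 17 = -12078.53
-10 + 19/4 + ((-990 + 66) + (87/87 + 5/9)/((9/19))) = -300013/324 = -925.97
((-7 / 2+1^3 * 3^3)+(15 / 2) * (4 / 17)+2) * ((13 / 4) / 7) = 12051 / 952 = 12.66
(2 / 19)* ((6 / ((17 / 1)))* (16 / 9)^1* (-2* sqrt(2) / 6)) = -64* sqrt(2) / 2907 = -0.03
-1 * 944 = -944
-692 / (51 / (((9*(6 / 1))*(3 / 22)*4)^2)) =-24214464 / 2057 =-11771.74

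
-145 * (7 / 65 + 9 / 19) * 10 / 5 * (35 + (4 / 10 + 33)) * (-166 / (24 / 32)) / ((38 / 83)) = 6885252384 / 1235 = 5575103.14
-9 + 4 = -5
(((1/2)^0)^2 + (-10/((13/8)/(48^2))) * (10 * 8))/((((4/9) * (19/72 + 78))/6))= -14332710564/73255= -195655.05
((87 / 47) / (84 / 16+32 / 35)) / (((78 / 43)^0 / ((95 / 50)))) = 23142 / 40561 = 0.57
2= 2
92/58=46/29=1.59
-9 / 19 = -0.47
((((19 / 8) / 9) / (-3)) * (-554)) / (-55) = -5263 / 5940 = -0.89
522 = 522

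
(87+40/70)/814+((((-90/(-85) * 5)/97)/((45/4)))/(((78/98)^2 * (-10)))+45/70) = 26784537214/35728297605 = 0.75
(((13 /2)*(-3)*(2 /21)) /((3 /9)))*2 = -78 /7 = -11.14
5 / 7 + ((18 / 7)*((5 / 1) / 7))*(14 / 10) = 3.29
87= 87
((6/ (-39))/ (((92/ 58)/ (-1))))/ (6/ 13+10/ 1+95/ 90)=522/ 61985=0.01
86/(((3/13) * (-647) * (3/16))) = -17888/5823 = -3.07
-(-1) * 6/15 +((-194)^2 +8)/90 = 1256/3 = 418.67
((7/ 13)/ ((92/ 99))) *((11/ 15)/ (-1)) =-2541/ 5980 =-0.42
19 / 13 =1.46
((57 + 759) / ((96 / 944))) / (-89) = -8024 / 89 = -90.16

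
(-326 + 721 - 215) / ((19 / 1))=180 / 19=9.47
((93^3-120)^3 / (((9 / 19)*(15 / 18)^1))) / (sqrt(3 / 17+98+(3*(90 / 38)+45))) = 6588923882739907338*sqrt(15678743) / 242705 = 107495773179631616.27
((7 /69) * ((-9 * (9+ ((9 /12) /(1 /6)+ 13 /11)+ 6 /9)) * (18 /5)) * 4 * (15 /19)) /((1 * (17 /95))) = -3829140 /4301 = -890.29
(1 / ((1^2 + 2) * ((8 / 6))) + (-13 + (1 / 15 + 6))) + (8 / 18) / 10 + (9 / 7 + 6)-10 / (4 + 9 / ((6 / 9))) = 19 / 252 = 0.08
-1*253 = -253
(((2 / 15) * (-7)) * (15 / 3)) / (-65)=14 / 195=0.07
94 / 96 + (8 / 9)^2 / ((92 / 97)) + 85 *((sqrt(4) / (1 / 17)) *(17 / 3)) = 488209699 / 29808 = 16378.48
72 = 72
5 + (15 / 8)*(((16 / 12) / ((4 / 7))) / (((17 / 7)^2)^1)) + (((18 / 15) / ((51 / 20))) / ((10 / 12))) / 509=33791403 / 5884040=5.74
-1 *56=-56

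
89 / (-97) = -89 / 97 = -0.92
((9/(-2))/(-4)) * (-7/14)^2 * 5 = 45/32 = 1.41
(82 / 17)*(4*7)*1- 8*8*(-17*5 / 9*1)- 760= -3136 / 153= -20.50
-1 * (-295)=295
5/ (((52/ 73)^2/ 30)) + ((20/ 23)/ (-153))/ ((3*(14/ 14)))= 4219341935/ 14273064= 295.62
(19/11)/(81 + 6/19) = 361/16995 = 0.02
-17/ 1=-17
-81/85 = -0.95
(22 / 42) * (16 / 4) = 44 / 21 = 2.10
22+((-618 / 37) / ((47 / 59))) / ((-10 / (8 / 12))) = 203444 / 8695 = 23.40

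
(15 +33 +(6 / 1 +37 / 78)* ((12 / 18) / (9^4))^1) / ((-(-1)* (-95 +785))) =1602047 / 23029110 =0.07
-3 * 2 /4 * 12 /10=-9 /5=-1.80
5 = 5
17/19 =0.89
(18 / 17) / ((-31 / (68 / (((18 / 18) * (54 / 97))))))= -388 / 93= -4.17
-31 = -31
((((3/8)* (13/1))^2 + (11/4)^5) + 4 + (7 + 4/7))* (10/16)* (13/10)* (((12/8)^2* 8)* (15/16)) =2423046015/917504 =2640.91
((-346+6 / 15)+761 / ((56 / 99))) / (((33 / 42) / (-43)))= -12036861 / 220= -54713.00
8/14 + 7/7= 11/7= 1.57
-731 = -731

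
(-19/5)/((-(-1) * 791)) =-19/3955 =-0.00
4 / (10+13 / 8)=32 / 93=0.34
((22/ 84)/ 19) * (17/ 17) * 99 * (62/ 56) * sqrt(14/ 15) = 3751 * sqrt(210)/ 37240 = 1.46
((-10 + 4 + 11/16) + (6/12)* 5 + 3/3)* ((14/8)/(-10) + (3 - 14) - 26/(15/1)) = 44921/1920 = 23.40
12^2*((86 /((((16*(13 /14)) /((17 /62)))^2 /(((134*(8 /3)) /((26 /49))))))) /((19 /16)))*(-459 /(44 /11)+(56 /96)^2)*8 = -263480616746200 /120345069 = -2189376.09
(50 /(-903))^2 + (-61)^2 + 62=3084694747 /815409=3783.00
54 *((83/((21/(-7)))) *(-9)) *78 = 1048788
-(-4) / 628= 1 / 157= 0.01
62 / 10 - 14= -39 / 5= -7.80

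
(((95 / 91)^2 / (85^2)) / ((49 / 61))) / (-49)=-22021 / 5746094809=-0.00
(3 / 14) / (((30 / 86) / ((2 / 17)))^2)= 3698 / 151725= 0.02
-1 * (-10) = 10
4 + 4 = 8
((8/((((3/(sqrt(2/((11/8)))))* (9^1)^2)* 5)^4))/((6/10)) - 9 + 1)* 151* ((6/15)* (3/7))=-382242226743407504/1845816492279375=-207.09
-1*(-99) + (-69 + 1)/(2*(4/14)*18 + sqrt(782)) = 1657269/16567 -1666*sqrt(782)/16567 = 97.22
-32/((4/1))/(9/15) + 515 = 1505/3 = 501.67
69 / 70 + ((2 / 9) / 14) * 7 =691 / 630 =1.10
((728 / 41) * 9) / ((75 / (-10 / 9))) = -1456 / 615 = -2.37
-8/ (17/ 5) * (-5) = 200/ 17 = 11.76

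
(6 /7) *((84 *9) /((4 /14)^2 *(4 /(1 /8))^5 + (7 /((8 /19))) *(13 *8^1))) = 10584 /44767483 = 0.00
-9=-9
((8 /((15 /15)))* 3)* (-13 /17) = -312 /17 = -18.35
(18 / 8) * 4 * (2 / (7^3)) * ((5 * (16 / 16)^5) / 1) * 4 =360 / 343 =1.05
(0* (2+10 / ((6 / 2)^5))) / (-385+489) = 0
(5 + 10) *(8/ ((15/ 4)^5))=8192/ 50625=0.16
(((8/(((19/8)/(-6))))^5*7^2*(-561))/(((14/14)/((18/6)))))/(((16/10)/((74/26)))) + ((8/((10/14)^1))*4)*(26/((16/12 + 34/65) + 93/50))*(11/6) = 115392164832240315490240/233275762889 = 494659896952.72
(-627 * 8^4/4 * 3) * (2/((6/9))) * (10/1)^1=-57784320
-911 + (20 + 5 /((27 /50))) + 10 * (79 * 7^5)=358469503 /27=13276648.26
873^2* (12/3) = 3048516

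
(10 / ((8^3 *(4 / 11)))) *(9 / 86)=495 / 88064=0.01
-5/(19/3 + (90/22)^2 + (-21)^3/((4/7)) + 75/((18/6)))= 1452/4692481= 0.00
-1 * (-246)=246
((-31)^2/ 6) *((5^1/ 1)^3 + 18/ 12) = 243133/ 12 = 20261.08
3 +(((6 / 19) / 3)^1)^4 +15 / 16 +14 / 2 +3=29061839 / 2085136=13.94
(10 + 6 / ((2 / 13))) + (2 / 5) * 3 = 251 / 5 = 50.20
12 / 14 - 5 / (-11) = 101 / 77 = 1.31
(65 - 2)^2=3969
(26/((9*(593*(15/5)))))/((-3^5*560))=-13/1089388440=-0.00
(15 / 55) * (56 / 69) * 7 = 392 / 253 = 1.55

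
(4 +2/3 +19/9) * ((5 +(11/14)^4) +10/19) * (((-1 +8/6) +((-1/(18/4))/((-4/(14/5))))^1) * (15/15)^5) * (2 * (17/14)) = 49185375613/1034638920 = 47.54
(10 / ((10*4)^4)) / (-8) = -0.00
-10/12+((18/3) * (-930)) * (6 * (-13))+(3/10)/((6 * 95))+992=2486517653/5700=436231.17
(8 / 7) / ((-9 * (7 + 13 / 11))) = -44 / 2835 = -0.02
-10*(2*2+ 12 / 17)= -47.06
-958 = -958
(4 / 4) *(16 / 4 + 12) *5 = 80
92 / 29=3.17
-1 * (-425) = 425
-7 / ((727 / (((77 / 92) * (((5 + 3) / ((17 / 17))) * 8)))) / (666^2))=-228767.83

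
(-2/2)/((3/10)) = -10/3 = -3.33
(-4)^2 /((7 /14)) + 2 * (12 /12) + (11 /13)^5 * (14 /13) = 166366220 /4826809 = 34.47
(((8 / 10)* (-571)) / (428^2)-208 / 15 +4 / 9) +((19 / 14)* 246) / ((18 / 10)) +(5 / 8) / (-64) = 317674107217 / 1846494720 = 172.04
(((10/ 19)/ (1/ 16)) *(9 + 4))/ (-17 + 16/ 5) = -10400/ 1311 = -7.93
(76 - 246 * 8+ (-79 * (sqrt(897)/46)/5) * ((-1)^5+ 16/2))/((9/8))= -15136/9 - 2212 * sqrt(897)/1035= -1745.79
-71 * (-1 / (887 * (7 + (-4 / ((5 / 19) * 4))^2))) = 1775 / 475432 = 0.00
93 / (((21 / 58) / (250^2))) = 16053571.43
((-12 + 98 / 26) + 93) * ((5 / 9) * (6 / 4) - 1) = -551 / 39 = -14.13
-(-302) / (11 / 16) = 4832 / 11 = 439.27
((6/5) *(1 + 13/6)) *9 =171/5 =34.20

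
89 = 89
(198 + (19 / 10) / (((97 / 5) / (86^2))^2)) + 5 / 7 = 18201109239 / 65863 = 276348.01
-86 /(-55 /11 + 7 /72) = 6192 /353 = 17.54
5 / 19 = 0.26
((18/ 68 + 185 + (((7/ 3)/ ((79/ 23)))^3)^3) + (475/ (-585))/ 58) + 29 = 3239739550536527967143772104/ 15119080718519141673768693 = 214.28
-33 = -33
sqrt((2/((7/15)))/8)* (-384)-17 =-192* sqrt(105)/7-17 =-298.06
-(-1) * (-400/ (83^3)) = -400/ 571787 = -0.00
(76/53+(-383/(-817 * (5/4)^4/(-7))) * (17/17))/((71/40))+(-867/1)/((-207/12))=444694040828/8838816625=50.31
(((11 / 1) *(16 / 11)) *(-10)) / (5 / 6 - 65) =2.49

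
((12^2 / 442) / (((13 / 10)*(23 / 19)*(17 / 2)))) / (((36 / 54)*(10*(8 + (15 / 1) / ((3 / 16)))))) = 513 / 12356773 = 0.00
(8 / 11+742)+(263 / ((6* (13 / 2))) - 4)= 319807 / 429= 745.47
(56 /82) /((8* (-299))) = -7 /24518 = -0.00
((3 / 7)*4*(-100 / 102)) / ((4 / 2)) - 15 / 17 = -205 / 119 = -1.72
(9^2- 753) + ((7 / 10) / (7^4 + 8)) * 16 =-672.00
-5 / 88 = -0.06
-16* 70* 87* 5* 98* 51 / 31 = -2435025600 / 31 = -78549212.90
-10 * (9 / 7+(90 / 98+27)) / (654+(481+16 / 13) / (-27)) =-1004562 / 2188193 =-0.46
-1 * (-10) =10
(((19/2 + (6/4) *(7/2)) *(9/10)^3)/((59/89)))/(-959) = -64881/3836000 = -0.02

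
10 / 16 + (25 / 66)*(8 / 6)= 895 / 792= 1.13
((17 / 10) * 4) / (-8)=-17 / 20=-0.85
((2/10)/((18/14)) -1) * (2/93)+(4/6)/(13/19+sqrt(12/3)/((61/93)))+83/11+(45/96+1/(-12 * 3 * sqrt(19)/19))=52106539211/6374190240 -sqrt(19)/36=8.05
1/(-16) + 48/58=355/464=0.77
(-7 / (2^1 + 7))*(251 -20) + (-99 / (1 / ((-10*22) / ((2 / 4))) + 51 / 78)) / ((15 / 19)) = -4160717 / 11181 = -372.12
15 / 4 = 3.75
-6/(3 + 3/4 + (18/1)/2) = -8/17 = -0.47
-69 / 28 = -2.46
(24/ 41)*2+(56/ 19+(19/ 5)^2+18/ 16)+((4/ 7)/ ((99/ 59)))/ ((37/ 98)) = 11747817901/ 570695400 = 20.59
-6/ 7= -0.86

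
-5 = -5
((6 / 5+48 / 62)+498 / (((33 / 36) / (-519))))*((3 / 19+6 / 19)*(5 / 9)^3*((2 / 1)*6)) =-5341510600 / 19437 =-274811.47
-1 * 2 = -2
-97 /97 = -1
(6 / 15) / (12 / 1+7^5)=2 / 84095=0.00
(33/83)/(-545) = -33/45235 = -0.00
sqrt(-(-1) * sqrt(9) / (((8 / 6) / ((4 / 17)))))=3 * sqrt(17) / 17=0.73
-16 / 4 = -4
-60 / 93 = -20 / 31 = -0.65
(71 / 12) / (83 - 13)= 71 / 840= 0.08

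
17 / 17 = 1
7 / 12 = 0.58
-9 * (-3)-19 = 8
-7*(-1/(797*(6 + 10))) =7/12752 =0.00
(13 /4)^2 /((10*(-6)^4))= 169 /207360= 0.00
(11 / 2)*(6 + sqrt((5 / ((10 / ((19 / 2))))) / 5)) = 11*sqrt(95) / 20 + 33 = 38.36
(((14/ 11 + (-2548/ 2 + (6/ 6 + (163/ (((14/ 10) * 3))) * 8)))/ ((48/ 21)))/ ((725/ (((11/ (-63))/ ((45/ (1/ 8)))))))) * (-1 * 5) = -222049/ 157852800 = -0.00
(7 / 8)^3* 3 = 1029 / 512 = 2.01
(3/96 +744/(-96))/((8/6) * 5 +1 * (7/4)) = -741/808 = -0.92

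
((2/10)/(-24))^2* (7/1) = 0.00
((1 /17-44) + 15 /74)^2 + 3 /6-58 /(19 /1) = 57446325697 /30068716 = 1910.50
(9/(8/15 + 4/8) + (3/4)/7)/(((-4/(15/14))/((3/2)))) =-344385/97216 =-3.54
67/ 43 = 1.56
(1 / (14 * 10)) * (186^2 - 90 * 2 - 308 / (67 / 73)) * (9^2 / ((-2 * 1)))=-46238607 / 4690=-9858.98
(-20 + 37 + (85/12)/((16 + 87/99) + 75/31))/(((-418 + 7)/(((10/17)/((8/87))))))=-11697585/43274464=-0.27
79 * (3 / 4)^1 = 59.25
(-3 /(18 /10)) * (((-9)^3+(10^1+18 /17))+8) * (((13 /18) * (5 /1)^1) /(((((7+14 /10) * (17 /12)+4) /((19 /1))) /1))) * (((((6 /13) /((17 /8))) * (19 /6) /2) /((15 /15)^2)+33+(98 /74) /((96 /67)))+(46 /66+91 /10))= 44882970334925 /199488608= 224990.14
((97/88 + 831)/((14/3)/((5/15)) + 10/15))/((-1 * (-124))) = 219675/480128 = 0.46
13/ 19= 0.68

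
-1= -1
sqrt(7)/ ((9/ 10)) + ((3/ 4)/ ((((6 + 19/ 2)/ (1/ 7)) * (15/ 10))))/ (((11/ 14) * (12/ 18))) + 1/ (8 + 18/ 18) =368/ 3069 + 10 * sqrt(7)/ 9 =3.06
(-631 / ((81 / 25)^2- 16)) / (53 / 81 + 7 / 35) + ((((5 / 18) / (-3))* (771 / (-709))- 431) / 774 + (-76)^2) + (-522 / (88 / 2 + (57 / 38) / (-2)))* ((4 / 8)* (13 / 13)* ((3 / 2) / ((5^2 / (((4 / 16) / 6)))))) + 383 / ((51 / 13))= 7501970352414844427 / 1248811571662650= 6007.29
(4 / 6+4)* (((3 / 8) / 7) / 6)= 1 / 24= 0.04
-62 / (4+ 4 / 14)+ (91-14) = 938 / 15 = 62.53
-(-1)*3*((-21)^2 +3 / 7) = 9270 / 7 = 1324.29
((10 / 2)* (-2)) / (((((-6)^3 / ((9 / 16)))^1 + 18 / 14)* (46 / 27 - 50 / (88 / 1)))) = 27720 / 1204657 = 0.02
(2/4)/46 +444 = 40849/92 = 444.01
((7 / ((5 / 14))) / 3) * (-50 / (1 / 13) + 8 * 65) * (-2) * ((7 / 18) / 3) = 220.20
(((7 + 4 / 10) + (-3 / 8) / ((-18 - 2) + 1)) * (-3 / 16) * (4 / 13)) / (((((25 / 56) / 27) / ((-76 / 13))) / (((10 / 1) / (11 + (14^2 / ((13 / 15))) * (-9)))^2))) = 12789252 / 3462922445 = 0.00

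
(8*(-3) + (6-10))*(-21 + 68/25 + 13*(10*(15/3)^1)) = -17688.16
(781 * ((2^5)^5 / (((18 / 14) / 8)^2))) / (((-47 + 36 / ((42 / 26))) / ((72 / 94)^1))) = -2301097448308736 / 73179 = -31444778533.58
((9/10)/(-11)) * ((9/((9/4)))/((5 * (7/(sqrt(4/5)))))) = -36 * sqrt(5)/9625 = -0.01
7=7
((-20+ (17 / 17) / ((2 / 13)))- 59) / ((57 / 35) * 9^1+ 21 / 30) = -203 / 43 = -4.72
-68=-68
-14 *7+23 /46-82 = -359 /2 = -179.50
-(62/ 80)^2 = -961/ 1600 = -0.60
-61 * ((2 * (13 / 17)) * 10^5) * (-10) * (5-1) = 373176470.59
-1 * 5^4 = -625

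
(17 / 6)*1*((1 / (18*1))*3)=17 / 36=0.47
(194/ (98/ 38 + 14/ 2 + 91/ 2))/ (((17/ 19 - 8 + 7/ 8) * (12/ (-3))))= 280136/ 1982071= 0.14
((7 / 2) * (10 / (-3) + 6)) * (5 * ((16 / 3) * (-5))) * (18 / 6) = -11200 / 3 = -3733.33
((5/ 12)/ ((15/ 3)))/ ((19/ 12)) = 0.05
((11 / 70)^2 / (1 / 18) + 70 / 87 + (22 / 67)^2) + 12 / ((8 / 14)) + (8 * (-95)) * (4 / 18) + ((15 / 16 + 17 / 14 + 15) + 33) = -2213267933077 / 22963928400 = -96.38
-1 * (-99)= 99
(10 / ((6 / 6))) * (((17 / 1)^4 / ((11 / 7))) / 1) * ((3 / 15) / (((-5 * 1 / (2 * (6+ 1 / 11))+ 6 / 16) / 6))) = -3760449504 / 209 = -17992581.36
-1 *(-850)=850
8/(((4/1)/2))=4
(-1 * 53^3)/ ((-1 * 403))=148877/ 403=369.42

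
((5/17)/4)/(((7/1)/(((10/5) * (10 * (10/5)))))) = 0.42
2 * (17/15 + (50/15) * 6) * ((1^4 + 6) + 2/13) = 19654/65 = 302.37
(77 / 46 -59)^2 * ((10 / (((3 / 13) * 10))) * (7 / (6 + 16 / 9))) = 271196991 / 21160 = 12816.49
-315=-315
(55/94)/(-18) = -55/1692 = -0.03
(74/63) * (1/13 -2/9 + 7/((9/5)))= 10804/2457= 4.40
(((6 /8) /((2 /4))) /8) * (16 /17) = 3 /17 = 0.18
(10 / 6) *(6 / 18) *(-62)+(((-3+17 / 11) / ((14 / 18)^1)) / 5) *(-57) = -45478 / 3465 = -13.12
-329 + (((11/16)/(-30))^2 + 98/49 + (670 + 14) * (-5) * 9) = -31107.00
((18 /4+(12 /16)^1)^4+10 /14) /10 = 76.04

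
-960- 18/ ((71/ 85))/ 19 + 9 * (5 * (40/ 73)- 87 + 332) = 124920375/ 98477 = 1268.52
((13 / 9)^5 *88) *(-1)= -32673784 / 59049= -553.33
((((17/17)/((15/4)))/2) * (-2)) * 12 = -16/5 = -3.20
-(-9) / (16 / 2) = 9 / 8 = 1.12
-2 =-2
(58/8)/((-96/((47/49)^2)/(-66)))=704671/153664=4.59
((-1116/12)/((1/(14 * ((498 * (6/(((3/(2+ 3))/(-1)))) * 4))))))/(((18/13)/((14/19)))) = 262240160/19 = 13802113.68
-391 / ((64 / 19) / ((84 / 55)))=-156009 / 880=-177.28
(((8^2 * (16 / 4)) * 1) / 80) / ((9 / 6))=32 / 15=2.13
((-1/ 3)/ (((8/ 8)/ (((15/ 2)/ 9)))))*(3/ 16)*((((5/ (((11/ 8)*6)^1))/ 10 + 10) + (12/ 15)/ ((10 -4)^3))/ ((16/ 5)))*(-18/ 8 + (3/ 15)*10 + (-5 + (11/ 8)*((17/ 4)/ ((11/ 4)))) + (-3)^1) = 7323295/ 7299072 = 1.00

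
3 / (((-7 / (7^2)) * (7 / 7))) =-21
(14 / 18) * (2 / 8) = 7 / 36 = 0.19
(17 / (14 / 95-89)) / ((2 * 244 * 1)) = -1615 / 4119208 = -0.00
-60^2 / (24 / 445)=-66750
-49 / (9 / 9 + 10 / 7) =-343 / 17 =-20.18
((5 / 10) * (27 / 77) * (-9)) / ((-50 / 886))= 107649 / 3850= 27.96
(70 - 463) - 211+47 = -557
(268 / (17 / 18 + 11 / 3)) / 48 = 1.21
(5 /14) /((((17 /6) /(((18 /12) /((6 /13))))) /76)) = 3705 /119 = 31.13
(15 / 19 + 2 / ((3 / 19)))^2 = 181.07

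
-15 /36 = -5 /12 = -0.42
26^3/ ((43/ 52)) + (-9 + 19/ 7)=6395772/ 301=21248.41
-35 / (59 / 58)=-2030 / 59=-34.41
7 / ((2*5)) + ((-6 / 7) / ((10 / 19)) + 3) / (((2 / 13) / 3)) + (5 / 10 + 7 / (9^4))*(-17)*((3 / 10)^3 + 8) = -150391571 / 3674160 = -40.93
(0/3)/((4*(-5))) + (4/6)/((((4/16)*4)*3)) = 2/9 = 0.22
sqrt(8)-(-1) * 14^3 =2 * sqrt(2)+ 2744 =2746.83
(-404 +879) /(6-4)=475 /2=237.50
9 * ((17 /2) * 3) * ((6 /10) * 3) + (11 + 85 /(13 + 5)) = 19297 /45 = 428.82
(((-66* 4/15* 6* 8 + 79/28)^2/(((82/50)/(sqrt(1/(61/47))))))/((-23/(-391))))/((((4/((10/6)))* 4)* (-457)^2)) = 1181073905965* sqrt(2867)/19656373325568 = 3.22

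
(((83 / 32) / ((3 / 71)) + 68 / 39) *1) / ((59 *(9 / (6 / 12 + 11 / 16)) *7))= 213845 / 10603008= 0.02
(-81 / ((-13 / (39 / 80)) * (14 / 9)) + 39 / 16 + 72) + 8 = 94517 / 1120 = 84.39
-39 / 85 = -0.46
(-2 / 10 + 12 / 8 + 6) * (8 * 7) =2044 / 5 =408.80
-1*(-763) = 763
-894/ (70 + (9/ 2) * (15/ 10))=-3576/ 307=-11.65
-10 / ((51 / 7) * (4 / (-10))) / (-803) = -175 / 40953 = -0.00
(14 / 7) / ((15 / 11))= 1.47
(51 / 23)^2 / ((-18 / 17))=-4913 / 1058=-4.64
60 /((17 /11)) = 660 /17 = 38.82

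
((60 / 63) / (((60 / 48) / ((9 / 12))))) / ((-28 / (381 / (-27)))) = 127 / 441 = 0.29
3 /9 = 1 /3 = 0.33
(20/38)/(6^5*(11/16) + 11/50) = 500/5078909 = 0.00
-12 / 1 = -12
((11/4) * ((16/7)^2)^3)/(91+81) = 11534336/5058907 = 2.28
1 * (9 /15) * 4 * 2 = 24 /5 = 4.80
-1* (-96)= 96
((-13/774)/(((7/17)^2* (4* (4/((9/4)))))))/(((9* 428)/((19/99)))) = -71383/102848030208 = -0.00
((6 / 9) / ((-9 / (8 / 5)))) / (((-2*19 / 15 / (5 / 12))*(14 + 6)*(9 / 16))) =8 / 4617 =0.00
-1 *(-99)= 99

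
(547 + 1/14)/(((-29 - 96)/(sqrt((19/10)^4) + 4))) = -5828499/175000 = -33.31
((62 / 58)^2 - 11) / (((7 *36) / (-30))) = 20725 / 17661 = 1.17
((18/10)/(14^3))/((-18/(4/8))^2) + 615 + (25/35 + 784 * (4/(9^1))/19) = 23801048339/37537920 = 634.05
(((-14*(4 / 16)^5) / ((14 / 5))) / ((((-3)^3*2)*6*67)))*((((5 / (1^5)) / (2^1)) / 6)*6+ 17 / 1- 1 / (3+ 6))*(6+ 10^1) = 1745 / 25007616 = 0.00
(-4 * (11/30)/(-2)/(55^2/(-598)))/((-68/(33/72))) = 299/306000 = 0.00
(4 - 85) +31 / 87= -7016 / 87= -80.64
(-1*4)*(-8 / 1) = 32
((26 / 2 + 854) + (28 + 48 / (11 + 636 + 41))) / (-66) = -19244 / 1419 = -13.56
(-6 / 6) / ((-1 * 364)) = 1 / 364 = 0.00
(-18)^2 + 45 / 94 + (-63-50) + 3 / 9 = 211.81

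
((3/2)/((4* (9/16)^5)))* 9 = 59.93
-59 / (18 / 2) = -59 / 9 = -6.56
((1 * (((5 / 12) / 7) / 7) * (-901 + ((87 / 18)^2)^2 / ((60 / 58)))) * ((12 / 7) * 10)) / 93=-72598655 / 124023312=-0.59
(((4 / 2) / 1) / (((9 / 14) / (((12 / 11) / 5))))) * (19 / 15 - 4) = -4592 / 2475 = -1.86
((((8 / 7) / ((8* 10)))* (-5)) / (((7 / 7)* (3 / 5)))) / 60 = -1 / 504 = -0.00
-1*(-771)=771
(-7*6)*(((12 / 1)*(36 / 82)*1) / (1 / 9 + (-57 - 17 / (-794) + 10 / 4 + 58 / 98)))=794149272 / 193004999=4.11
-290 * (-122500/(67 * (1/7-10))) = -248675000/4623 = -53790.83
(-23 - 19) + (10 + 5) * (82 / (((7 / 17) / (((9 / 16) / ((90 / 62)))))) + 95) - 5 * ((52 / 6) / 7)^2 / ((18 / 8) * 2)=80612443 / 31752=2538.81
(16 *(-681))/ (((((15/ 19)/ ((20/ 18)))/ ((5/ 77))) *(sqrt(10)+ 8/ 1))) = -2760320/ 18711+ 345040 *sqrt(10)/ 18711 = -89.21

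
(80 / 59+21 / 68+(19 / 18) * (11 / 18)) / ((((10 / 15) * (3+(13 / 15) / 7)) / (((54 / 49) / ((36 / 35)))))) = 9382825 / 7895616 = 1.19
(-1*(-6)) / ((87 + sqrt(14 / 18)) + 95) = 1404 / 42587 - 18*sqrt(7) / 298109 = 0.03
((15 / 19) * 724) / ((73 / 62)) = 673320 / 1387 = 485.45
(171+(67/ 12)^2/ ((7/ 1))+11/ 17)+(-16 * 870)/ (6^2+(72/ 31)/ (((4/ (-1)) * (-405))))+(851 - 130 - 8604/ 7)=-309255402769/ 430302096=-718.69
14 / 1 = 14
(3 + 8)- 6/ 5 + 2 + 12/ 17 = 1063/ 85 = 12.51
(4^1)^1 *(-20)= -80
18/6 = 3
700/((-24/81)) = -4725/2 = -2362.50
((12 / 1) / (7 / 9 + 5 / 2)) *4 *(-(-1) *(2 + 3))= 4320 / 59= 73.22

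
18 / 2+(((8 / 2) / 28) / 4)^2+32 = 32145 / 784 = 41.00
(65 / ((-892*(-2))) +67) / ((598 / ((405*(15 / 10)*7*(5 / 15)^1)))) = 339046155 / 2133664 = 158.90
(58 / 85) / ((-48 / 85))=-29 / 24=-1.21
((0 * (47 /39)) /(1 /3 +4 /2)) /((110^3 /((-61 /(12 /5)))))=0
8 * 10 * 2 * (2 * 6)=1920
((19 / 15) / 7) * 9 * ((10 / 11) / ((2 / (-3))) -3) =-2736 / 385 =-7.11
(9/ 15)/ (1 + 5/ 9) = 27/ 70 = 0.39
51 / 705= 17 / 235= 0.07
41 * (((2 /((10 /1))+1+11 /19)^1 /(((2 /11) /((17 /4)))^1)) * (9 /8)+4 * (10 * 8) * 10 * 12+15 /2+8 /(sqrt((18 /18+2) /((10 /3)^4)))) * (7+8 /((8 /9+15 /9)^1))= 7642400 * sqrt(3) /621+2233510763931 /139840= 15993217.58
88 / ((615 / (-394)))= -34672 / 615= -56.38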